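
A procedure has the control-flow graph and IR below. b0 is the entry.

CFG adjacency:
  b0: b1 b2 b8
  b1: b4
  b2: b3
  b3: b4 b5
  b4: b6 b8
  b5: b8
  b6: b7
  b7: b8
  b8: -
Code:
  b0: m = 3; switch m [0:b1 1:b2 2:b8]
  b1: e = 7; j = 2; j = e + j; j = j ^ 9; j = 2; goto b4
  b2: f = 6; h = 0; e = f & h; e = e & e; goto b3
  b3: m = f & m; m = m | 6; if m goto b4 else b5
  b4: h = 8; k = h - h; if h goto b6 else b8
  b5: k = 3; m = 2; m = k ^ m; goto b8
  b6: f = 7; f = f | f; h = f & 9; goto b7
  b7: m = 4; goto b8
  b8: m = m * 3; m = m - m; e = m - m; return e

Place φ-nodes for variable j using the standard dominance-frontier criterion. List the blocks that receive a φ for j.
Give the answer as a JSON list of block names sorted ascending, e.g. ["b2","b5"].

idom tree: b1←b0 b2←b0 b3←b2 b4←b0 b5←b3 b6←b4 b7←b6 b8←b0
Dom at joins:
  b4: preds {b1,b3}: {b0,b1} ∩ {b0,b2,b3} = {b0}; idom=b0
  b8: preds {b0,b4,b5,b7}: {b0} ∩ {b0,b4} ∩ {b0,b2,b3,b5} ∩ {b0,b4,b6,b7} = {b0}; idom=b0

DF walk-up:
  b4←b1: walk b1 to b0
  b4←b3: walk b3→b2 to b0
  b8←b0: walk · to b0
  b8←b4: walk b4 to b0
  b8←b5: walk b5→b3→b2 to b0
  b8←b7: walk b7→b6→b4 to b0
  b0: DF=∅
  b1: DF={b4}
  b2: DF={b4,b8}
  b3: DF={b4,b8}
  b4: DF={b8}
  b5: DF={b8}
  b6: DF={b8}
  b7: DF={b8}
  b8: DF=∅

φ for j: defs {b1}
  DF⁺ = {b4,b8}

Answer: ["b4", "b8"]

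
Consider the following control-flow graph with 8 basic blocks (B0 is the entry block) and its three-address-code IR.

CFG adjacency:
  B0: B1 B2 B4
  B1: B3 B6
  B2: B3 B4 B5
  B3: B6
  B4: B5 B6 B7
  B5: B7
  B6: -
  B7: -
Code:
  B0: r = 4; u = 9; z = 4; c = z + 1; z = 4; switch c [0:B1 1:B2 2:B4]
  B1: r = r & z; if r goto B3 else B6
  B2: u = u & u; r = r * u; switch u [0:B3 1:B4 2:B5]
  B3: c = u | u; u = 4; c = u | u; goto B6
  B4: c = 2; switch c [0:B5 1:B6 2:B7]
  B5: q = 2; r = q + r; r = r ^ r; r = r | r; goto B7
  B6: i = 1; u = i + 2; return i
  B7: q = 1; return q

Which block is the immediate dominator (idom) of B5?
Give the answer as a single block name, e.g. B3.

idom tree: B1←B0 B2←B0 B3←B0 B4←B0 B5←B0 B6←B0 B7←B0
Join-block Dom:
  B3: preds {B1,B2}: {B0,B1} ∩ {B0,B2} = {B0}; idom=B0
  B4: preds {B0,B2}: {B0} ∩ {B0,B2} = {B0}; idom=B0
  B5: preds {B2,B4}: {B0,B2} ∩ {B0,B4} = {B0}; idom=B0
  B6: preds {B1,B3,B4}: {B0,B1} ∩ {B0,B3} ∩ {B0,B4} = {B0}; idom=B0
  B7: preds {B4,B5}: {B0,B4} ∩ {B0,B5} = {B0}; idom=B0

idom(B5) = B0

Answer: B0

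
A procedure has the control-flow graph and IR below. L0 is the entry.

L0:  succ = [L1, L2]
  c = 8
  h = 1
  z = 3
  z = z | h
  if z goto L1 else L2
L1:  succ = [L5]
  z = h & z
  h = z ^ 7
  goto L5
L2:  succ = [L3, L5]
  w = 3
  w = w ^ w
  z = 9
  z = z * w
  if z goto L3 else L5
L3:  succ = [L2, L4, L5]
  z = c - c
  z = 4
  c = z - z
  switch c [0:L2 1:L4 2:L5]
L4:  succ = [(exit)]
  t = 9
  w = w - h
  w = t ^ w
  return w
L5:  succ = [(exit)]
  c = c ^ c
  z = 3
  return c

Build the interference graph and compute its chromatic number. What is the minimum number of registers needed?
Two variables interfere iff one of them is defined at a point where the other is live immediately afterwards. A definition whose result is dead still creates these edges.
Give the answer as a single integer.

def/use:
  L0: {c,h,z} / ∅
  L1: {h,z} / {h,z}
  L2: {w,z} / ∅
  L3: {c,z} / {c}
  L4: {t,w} / {h,w}
  L5: {c,z} / {c}

Live sets:
  L0: in=∅ out={c,h,z}
  L1: in={c,h,z} out={c}
  L2: in={c,h} out={c,h,w}
  L3: in={c,h,w} out={c,h,w}
  L4: in={h,w} out=∅
  L5: in={c} out=∅

Interference:
  c↔{h,w,z}
  h↔{c,t,w,z}
  t↔{h,w}
  w↔{c,h,t,z}
  z↔{c,h,w}

Chromatic number:
  lower bound: {c,h,w,z} mutually conflict ⇒ χ ≥ 4
  assign c→R2 h→R0 t→R2 w→R1 z→R3 — no edge inside a register ⇒ χ ≤ 4
  χ = 4

Answer: 4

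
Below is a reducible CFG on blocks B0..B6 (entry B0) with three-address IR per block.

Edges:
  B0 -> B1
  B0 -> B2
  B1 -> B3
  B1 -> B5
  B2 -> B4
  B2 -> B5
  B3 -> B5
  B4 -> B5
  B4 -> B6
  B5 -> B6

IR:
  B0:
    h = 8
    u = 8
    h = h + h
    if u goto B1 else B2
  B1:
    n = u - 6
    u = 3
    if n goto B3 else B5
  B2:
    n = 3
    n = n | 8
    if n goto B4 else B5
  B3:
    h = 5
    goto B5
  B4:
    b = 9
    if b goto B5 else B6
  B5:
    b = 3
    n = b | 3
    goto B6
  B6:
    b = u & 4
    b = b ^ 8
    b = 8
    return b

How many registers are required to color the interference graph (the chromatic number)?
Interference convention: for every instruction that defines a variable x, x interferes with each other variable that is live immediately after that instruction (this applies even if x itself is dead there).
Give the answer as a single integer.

Per-block:
  B0 def {h,u} use ∅
  B1 def {n,u} use {u}
  B2 def {n} use ∅
  B3 def {h} use ∅
  B4 def {b} use ∅
  B5 def {b,n} use ∅
  B6 def {b} use {u}

Liveness:
  B0: in=∅ out={u}
  B1: in={u} out={u}
  B2: in={u} out={u}
  B3: in={u} out={u}
  B4: in={u} out={u}
  B5: in={u} out={u}
  B6: in={u} out=∅

Interfere edges:
  b — {u}
  h — {u}
  n — {u}
  u — {b,h,n}

Chromatic number:
  lower bound: {b,u} mutually conflict ⇒ χ ≥ 2
  2-colouring: R0={u}  R1={b,h,n}
  χ = 2

Answer: 2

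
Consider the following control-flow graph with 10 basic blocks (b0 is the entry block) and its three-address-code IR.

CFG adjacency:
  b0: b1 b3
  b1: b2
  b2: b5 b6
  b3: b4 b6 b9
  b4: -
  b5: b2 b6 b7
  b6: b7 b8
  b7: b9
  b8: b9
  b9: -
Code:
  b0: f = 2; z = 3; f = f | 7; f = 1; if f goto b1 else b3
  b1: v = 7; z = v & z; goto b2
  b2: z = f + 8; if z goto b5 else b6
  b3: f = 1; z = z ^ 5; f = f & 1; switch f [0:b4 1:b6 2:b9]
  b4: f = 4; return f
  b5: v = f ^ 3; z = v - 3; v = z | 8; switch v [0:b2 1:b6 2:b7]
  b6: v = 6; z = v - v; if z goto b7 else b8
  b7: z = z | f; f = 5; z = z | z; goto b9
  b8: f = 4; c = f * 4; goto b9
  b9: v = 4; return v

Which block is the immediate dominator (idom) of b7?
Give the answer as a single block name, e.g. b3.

Answer: b0

Derivation:
idom tree: b1←b0 b2←b1 b3←b0 b4←b3 b5←b2 b6←b0 b7←b0 b8←b6 b9←b0
Dom at joins:
  b2: preds {b1,b5}: {b0,b1} ∩ {b0,b1,b2,b5} = {b0,b1}; idom=b1
  b6: preds {b2,b3,b5}: {b0,b1,b2} ∩ {b0,b3} ∩ {b0,b1,b2,b5} = {b0}; idom=b0
  b7: preds {b5,b6}: {b0,b1,b2,b5} ∩ {b0,b6} = {b0}; idom=b0
  b9: preds {b3,b7,b8}: {b0,b3} ∩ {b0,b7} ∩ {b0,b6,b8} = {b0}; idom=b0

idom(b7) = b0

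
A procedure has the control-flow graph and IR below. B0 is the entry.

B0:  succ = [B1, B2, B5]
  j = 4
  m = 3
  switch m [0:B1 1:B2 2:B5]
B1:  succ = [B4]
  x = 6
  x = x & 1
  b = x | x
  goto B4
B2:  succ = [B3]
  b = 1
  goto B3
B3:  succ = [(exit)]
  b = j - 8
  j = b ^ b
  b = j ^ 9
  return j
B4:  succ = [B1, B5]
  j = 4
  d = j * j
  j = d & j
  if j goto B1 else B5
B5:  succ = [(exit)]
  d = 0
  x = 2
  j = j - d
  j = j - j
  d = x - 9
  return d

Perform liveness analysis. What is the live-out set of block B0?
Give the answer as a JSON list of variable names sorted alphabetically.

Answer: ["j"]

Working:
def/use:
  B0: {j,m} / ∅
  B1: {b,x} / ∅
  B2: {b} / ∅
  B3: {b,j} / {j}
  B4: {d,j} / ∅
  B5: {d,j,x} / {j}

Live sets:
  live B0: ∅→{j}
  live B1: ∅→∅
  live B2: {j}→{j}
  live B3: {j}→∅
  live B4: ∅→{j}
  live B5: {j}→∅

live-out(B0) = ["j"]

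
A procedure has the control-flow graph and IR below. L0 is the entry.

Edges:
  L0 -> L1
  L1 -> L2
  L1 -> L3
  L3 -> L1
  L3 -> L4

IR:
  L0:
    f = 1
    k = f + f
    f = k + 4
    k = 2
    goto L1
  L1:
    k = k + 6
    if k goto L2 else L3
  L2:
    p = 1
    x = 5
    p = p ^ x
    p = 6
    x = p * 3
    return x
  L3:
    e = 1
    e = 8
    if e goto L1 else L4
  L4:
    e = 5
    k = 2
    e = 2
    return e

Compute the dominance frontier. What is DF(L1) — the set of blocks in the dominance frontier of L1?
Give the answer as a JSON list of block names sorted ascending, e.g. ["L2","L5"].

idom tree: L1←L0 L2←L1 L3←L1 L4←L3
Dom∩ at merges:
  L1: preds {L0,L3}: {L0} ∩ {L0,L1,L3} = {L0}; idom=L0

DF derivation:
  join L1 pred L0: · stop@L0
  join L1 pred L3: L3→L1 stop@L0
  DF(L0)=∅
  DF(L1)={L1}
  DF(L2)=∅
  DF(L3)={L1}
  DF(L4)=∅

DF(L1) = ["L1"]

Answer: ["L1"]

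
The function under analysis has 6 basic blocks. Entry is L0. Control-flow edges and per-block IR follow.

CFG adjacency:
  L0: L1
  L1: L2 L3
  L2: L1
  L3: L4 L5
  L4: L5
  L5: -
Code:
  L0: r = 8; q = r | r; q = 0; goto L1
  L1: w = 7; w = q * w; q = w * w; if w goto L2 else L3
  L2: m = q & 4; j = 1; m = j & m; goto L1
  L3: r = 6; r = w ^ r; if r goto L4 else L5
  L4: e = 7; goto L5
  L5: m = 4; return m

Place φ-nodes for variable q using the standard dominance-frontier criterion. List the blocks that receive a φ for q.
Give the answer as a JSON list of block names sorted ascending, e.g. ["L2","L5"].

idom tree: L1←L0 L2←L1 L3←L1 L4←L3 L5←L3
Join-block Dom:
  L1: preds {L0,L2}: {L0} ∩ {L0,L1,L2} = {L0}; idom=L0
  L5: preds {L3,L4}: {L0,L1,L3} ∩ {L0,L1,L3,L4} = {L0,L1,L3}; idom=L3

DF derivation:
  join L1 pred L0: · stop@L0
  join L1 pred L2: L2→L1 stop@L0
  join L5 pred L3: · stop@L3
  join L5 pred L4: L4 stop@L3
  L0: DF=∅
  L1: DF={L1}
  L2: DF={L1}
  L3: DF=∅
  L4: DF={L5}
  L5: DF=∅

φ for q: defs {L0,L1}
  DF⁺ = {L1}

Answer: ["L1"]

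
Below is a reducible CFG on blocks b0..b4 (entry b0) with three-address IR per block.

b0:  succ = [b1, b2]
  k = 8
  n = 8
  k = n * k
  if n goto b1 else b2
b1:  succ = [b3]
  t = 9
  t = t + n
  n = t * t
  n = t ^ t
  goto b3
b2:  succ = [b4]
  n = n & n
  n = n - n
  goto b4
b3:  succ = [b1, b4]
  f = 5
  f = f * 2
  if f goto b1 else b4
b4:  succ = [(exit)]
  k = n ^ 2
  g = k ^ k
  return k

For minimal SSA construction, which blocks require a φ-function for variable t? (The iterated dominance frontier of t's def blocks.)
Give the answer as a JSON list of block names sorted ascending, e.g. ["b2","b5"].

idom tree: b1←b0 b2←b0 b3←b1 b4←b0
Dom at joins:
  b1: preds {b0,b3}: {b0} ∩ {b0,b1,b3} = {b0}; idom=b0
  b4: preds {b2,b3}: {b0,b2} ∩ {b0,b1,b3} = {b0}; idom=b0

DF walk-up:
  b1←b0: walk · to b0
  b1←b3: walk b3→b1 to b0
  b4←b2: walk b2 to b0
  b4←b3: walk b3→b1 to b0
  b0 → ∅
  b1 → {b1,b4}
  b2 → {b4}
  b3 → {b1,b4}
  b4 → ∅

φ for t: defs {b1}
  DF⁺ = {b1,b4}

Answer: ["b1", "b4"]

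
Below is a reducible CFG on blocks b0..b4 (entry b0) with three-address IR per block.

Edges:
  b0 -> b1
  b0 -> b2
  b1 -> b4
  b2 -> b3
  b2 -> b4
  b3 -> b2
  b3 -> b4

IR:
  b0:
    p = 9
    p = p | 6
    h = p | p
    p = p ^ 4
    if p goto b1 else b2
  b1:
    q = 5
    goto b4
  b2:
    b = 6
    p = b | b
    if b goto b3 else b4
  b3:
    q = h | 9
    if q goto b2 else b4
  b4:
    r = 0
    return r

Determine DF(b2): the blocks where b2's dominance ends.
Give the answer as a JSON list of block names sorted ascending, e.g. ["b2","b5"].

Answer: ["b2", "b4"]

Working:
idom tree: b1←b0 b2←b0 b3←b2 b4←b0
Join-block Dom:
  b2: preds {b0,b3}: {b0} ∩ {b0,b2,b3} = {b0}; idom=b0
  b4: preds {b1,b2,b3}: {b0,b1} ∩ {b0,b2} ∩ {b0,b2,b3} = {b0}; idom=b0

Frontier:
  b2←b0: walk · to b0
  b2←b3: walk b3→b2 to b0
  b4←b1: walk b1 to b0
  b4←b2: walk b2 to b0
  b4←b3: walk b3→b2 to b0
  b0: DF=∅
  b1: DF={b4}
  b2: DF={b2,b4}
  b3: DF={b2,b4}
  b4: DF=∅

DF(b2) = ["b2", "b4"]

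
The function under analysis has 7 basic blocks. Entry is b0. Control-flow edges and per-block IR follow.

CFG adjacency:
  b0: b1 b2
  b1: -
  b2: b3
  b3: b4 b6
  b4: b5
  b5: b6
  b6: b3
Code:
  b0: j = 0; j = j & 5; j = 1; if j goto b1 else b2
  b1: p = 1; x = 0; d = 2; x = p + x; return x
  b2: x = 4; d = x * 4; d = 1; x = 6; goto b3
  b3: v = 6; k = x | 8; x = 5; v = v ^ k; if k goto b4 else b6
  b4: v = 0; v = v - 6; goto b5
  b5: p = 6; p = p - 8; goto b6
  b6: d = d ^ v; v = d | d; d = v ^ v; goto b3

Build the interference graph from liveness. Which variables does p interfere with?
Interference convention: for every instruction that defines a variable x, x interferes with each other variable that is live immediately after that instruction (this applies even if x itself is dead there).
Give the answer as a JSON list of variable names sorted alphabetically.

Answer: ["d", "v", "x"]

Derivation:
def/use:
  b0: def={j} ue=∅
  b1: def={d,p,x} ue=∅
  b2: def={d,x} ue=∅
  b3: def={k,v,x} ue={x}
  b4: def={v} ue=∅
  b5: def={p} ue=∅
  b6: def={d,v} ue={d,v}

Liveness:
  b0 li=∅ lo=∅
  b1 li=∅ lo=∅
  b2 li=∅ lo={d,x}
  b3 li={d,x} lo={d,v,x}
  b4 li={d,x} lo={d,v,x}
  b5 li={d,v,x} lo={d,v,x}
  b6 li={d,v,x} lo={d,x}

Interference:
  d — {k,p,v,x}
  j — ∅
  k — {d,v,x}
  p — {d,v,x}
  v — {d,k,p,x}
  x — {d,k,p,v}

N(p) = ["d", "v", "x"]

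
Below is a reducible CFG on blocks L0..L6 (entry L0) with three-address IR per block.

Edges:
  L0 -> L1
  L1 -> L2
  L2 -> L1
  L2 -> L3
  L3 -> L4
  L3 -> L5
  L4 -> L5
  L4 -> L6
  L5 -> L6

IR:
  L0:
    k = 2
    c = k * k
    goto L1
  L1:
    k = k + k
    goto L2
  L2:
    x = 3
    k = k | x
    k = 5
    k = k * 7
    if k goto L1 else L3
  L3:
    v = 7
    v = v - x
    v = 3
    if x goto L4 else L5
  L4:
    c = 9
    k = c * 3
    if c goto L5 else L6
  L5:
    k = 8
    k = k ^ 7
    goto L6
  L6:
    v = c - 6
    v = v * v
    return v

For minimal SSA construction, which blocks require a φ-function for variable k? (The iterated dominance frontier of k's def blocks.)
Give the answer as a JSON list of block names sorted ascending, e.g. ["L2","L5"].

Answer: ["L1", "L5", "L6"]

Working:
idom tree: L1←L0 L2←L1 L3←L2 L4←L3 L5←L3 L6←L3
Dom∩ at merges:
  L1: preds {L0,L2}: {L0} ∩ {L0,L1,L2} = {L0}; idom=L0
  L5: preds {L3,L4}: {L0,L1,L2,L3} ∩ {L0,L1,L2,L3,L4} = {L0,L1,L2,L3}; idom=L3
  L6: preds {L4,L5}: {L0,L1,L2,L3,L4} ∩ {L0,L1,L2,L3,L5} = {L0,L1,L2,L3}; idom=L3

DF derivation:
  L1←L0: walk · to L0
  L1←L2: walk L2→L1 to L0
  L5←L3: walk · to L3
  L5←L4: walk L4 to L3
  L6←L4: walk L4 to L3
  L6←L5: walk L5 to L3
  DF(L0)=∅
  DF(L1)={L1}
  DF(L2)={L1}
  DF(L3)=∅
  DF(L4)={L5,L6}
  DF(L5)={L6}
  DF(L6)=∅

φ for k: defs {L0,L1,L2,L4,L5}
  DF⁺ = {L1,L5,L6}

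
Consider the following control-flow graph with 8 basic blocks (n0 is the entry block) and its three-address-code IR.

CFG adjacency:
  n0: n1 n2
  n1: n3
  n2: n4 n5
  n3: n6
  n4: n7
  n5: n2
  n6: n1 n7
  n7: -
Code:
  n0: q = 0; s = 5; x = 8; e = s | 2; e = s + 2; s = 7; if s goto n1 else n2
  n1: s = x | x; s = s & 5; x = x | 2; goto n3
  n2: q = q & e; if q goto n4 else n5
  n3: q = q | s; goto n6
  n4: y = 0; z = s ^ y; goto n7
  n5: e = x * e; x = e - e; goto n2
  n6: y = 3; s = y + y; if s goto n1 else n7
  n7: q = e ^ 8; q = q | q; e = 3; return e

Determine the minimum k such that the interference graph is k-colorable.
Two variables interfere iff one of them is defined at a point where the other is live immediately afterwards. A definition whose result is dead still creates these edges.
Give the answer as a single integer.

def/use:
  n0 def {e,q,s,x} use ∅
  n1 def {s,x} use {x}
  n2 def {q} use {e,q}
  n3 def {q} use {q,s}
  n4 def {y,z} use {s}
  n5 def {e,x} use {e,x}
  n6 def {s,y} use ∅
  n7 def {e,q} use {e}

Backward fixpoint:
  live n0: ∅→{e,q,s,x}
  live n1: {e,q,x}→{e,q,s,x}
  live n2: {e,q,s,x}→{e,q,s,x}
  live n3: {e,q,s,x}→{e,q,x}
  live n4: {e,s}→{e}
  live n5: {e,q,s,x}→{e,q,s,x}
  live n6: {e,q,x}→{e,q,x}
  live n7: {e}→∅

Conflict graph:
  e — {q,s,x,y,z}
  q — {e,s,x,y}
  s — {e,q,x,y}
  x — {e,q,s,y}
  y — {e,q,s,x}
  z — {e}

Colouring:
  {e,q,s,x,y} pairwise interfere (5-clique) ⇒ χ ≥ 5
  5-colouring: R0={e}  R1={q,z}  R2={s}  R3={x}  R4={y}
  χ = 5

Answer: 5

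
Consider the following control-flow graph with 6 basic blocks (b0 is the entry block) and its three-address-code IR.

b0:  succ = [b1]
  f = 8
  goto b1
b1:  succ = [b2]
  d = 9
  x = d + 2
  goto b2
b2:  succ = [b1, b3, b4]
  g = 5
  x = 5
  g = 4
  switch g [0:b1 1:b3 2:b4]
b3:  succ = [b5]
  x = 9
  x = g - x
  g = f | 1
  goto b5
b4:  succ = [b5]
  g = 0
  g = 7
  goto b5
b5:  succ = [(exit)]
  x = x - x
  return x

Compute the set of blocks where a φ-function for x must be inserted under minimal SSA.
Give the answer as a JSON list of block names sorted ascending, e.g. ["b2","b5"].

idom tree: b1←b0 b2←b1 b3←b2 b4←b2 b5←b2
Dom∩ at merges:
  b1: preds {b0,b2}: {b0} ∩ {b0,b1,b2} = {b0}; idom=b0
  b5: preds {b3,b4}: {b0,b1,b2,b3} ∩ {b0,b1,b2,b4} = {b0,b1,b2}; idom=b2

DF walk-up:
  b1←b0: walk · to b0
  b1←b2: walk b2→b1 to b0
  b5←b3: walk b3 to b2
  b5←b4: walk b4 to b2
  DF(b0)=∅
  DF(b1)={b1}
  DF(b2)={b1}
  DF(b3)={b5}
  DF(b4)={b5}
  DF(b5)=∅

φ for x: defs {b1,b2,b3,b5}
  DF⁺ = {b1,b5}

Answer: ["b1", "b5"]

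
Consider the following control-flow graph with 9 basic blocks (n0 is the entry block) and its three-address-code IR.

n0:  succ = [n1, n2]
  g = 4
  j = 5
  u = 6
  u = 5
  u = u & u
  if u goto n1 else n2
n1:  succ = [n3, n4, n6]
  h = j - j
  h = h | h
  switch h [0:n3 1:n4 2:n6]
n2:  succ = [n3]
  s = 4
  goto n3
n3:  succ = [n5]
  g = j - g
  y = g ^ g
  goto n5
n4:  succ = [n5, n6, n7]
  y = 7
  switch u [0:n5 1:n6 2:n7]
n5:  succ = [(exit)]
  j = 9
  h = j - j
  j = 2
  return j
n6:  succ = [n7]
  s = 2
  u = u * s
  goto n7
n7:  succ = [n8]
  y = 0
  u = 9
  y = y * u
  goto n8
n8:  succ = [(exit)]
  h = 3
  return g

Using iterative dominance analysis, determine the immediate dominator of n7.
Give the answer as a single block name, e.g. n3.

Answer: n1

Working:
idom tree: n1←n0 n2←n0 n3←n0 n4←n1 n5←n0 n6←n1 n7←n1 n8←n7
Dom at joins:
  n3: preds {n1,n2}: {n0,n1} ∩ {n0,n2} = {n0}; idom=n0
  n5: preds {n3,n4}: {n0,n3} ∩ {n0,n1,n4} = {n0}; idom=n0
  n6: preds {n1,n4}: {n0,n1} ∩ {n0,n1,n4} = {n0,n1}; idom=n1
  n7: preds {n4,n6}: {n0,n1,n4} ∩ {n0,n1,n6} = {n0,n1}; idom=n1

idom(n7) = n1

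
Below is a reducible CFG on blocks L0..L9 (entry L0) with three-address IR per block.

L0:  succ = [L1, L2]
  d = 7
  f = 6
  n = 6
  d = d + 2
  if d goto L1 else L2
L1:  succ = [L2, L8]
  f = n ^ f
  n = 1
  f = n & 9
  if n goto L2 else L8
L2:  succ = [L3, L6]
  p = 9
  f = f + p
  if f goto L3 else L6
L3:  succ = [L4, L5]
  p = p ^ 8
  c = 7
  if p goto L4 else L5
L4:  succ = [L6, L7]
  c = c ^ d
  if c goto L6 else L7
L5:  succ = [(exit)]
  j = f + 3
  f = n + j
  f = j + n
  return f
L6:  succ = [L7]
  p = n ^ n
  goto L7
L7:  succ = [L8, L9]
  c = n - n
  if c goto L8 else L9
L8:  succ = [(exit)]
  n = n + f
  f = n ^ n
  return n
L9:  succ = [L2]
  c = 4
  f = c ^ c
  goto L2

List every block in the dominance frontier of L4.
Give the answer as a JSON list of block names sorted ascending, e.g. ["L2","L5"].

Answer: ["L6", "L7"]

Working:
idom tree: L1←L0 L2←L0 L3←L2 L4←L3 L5←L3 L6←L2 L7←L2 L8←L0 L9←L7
Dom at joins:
  L2: preds {L0,L1,L9}: {L0} ∩ {L0,L1} ∩ {L0,L2,L7,L9} = {L0}; idom=L0
  L6: preds {L2,L4}: {L0,L2} ∩ {L0,L2,L3,L4} = {L0,L2}; idom=L2
  L7: preds {L4,L6}: {L0,L2,L3,L4} ∩ {L0,L2,L6} = {L0,L2}; idom=L2
  L8: preds {L1,L7}: {L0,L1} ∩ {L0,L2,L7} = {L0}; idom=L0

Frontier:
  join L2 pred L0: · stop@L0
  join L2 pred L1: L1 stop@L0
  join L2 pred L9: L9→L7→L2 stop@L0
  join L6 pred L2: · stop@L2
  join L6 pred L4: L4→L3 stop@L2
  join L7 pred L4: L4→L3 stop@L2
  join L7 pred L6: L6 stop@L2
  join L8 pred L1: L1 stop@L0
  join L8 pred L7: L7→L2 stop@L0
  L0: DF=∅
  L1: DF={L2,L8}
  L2: DF={L2,L8}
  L3: DF={L6,L7}
  L4: DF={L6,L7}
  L5: DF=∅
  L6: DF={L7}
  L7: DF={L2,L8}
  L8: DF=∅
  L9: DF={L2}

DF(L4) = ["L6", "L7"]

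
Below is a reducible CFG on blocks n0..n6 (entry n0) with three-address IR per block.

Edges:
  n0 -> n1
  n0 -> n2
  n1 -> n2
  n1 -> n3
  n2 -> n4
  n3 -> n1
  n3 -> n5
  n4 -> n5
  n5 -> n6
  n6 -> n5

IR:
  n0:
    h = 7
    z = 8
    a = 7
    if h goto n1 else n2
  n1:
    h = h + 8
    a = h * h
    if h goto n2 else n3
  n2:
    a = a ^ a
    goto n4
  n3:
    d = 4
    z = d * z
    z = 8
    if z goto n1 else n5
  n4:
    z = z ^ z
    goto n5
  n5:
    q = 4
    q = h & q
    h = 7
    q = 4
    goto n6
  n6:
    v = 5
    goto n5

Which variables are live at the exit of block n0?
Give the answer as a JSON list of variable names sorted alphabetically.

Answer: ["a", "h", "z"]

Analysis:
Per-block:
  n0: def={a,h,z} ue=∅
  n1: def={a,h} ue={h}
  n2: def={a} ue={a}
  n3: def={d,z} ue={z}
  n4: def={z} ue={z}
  n5: def={h,q} ue={h}
  n6: def={v} ue=∅

Backward fixpoint:
  n0: in=∅ out={a,h,z}
  n1: in={h,z} out={a,h,z}
  n2: in={a,h,z} out={h,z}
  n3: in={h,z} out={h,z}
  n4: in={h,z} out={h}
  n5: in={h} out={h}
  n6: in={h} out={h}

live-out(n0) = ["a", "h", "z"]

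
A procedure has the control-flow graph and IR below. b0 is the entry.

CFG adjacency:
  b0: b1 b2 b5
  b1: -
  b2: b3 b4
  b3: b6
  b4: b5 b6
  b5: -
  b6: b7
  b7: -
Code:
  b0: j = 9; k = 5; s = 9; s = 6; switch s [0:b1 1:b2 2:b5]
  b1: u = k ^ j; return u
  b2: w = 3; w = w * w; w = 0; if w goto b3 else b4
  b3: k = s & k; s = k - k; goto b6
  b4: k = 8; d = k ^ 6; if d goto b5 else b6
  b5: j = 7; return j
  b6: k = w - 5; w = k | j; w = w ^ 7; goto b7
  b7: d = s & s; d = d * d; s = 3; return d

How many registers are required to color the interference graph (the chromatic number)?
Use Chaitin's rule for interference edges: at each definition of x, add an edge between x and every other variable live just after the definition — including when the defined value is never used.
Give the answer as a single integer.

def/use:
  b0 def {j,k,s} use ∅
  b1 def {u} use {j,k}
  b2 def {w} use ∅
  b3 def {k,s} use {k,s}
  b4 def {d,k} use ∅
  b5 def {j} use ∅
  b6 def {k,w} use {j,w}
  b7 def {d,s} use {s}

Liveness:
  live b0: ∅→{j,k,s}
  live b1: {j,k}→∅
  live b2: {j,k,s}→{j,k,s,w}
  live b3: {j,k,s,w}→{j,s,w}
  live b4: {j,s,w}→{j,s,w}
  live b5: ∅→∅
  live b6: {j,s,w}→{s}
  live b7: {s}→∅

Interference:
  d: {j,s,w}
  j: {d,k,s,w}
  k: {j,s,w}
  s: {d,j,k,w}
  u: ∅
  w: {d,j,k,s}

Chromatic number:
  {d,j,s,w} pairwise interfere (4-clique) ⇒ χ ≥ 4
  assign d→r3 j→r0 k→r3 s→r1 u→r0 w→r2 — no edge inside a register ⇒ χ ≤ 4
  χ = 4

Answer: 4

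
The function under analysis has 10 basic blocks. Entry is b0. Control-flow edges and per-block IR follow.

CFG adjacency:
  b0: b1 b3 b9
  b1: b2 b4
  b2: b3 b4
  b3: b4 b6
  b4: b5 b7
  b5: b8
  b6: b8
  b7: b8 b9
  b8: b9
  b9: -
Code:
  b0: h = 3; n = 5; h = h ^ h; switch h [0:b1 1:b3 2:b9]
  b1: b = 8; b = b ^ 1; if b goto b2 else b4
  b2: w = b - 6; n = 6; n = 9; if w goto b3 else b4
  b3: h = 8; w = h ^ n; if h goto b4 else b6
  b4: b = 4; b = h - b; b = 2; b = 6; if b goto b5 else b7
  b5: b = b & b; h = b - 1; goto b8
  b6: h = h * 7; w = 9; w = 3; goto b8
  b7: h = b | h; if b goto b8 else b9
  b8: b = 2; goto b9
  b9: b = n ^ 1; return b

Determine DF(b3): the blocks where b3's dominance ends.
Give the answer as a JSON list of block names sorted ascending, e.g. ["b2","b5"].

idom tree: b1←b0 b2←b1 b3←b0 b4←b0 b5←b4 b6←b3 b7←b4 b8←b0 b9←b0
Dom at joins:
  b3: preds {b0,b2}: {b0} ∩ {b0,b1,b2} = {b0}; idom=b0
  b4: preds {b1,b2,b3}: {b0,b1} ∩ {b0,b1,b2} ∩ {b0,b3} = {b0}; idom=b0
  b8: preds {b5,b6,b7}: {b0,b4,b5} ∩ {b0,b3,b6} ∩ {b0,b4,b7} = {b0}; idom=b0
  b9: preds {b0,b7,b8}: {b0} ∩ {b0,b4,b7} ∩ {b0,b8} = {b0}; idom=b0

DF walk-up:
  join b3 pred b0: · stop@b0
  join b3 pred b2: b2→b1 stop@b0
  join b4 pred b1: b1 stop@b0
  join b4 pred b2: b2→b1 stop@b0
  join b4 pred b3: b3 stop@b0
  join b8 pred b5: b5→b4 stop@b0
  join b8 pred b6: b6→b3 stop@b0
  join b8 pred b7: b7→b4 stop@b0
  join b9 pred b0: · stop@b0
  join b9 pred b7: b7→b4 stop@b0
  join b9 pred b8: b8 stop@b0
  b0 → ∅
  b1 → {b3,b4}
  b2 → {b3,b4}
  b3 → {b4,b8}
  b4 → {b8,b9}
  b5 → {b8}
  b6 → {b8}
  b7 → {b8,b9}
  b8 → {b9}
  b9 → ∅

DF(b3) = ["b4", "b8"]

Answer: ["b4", "b8"]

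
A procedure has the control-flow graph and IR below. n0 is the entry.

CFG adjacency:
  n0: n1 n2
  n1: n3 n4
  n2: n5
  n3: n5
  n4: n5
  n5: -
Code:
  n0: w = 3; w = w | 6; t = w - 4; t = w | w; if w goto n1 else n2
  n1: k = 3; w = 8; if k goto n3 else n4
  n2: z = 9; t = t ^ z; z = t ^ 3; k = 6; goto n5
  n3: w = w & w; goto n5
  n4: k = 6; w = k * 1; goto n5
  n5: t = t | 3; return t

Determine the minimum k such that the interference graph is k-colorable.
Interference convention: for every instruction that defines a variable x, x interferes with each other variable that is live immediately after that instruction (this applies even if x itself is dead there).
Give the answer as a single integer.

def/use:
  n0: {t,w} / ∅
  n1: {k,w} / ∅
  n2: {k,t,z} / {t}
  n3: {w} / {w}
  n4: {k,w} / ∅
  n5: {t} / {t}

Backward fixpoint:
  live n0: ∅→{t}
  live n1: {t}→{t,w}
  live n2: {t}→{t}
  live n3: {t,w}→{t}
  live n4: {t}→{t}
  live n5: {t}→∅

Conflict graph:
  k: {t,w}
  t: {k,w,z}
  w: {k,t}
  z: {t}

Colouring:
  {k,t,w} pairwise interfere (3-clique) ⇒ χ ≥ 3
  assign k→r1 t→r0 w→r2 z→r1 — no edge inside a register ⇒ χ ≤ 3
  χ = 3

Answer: 3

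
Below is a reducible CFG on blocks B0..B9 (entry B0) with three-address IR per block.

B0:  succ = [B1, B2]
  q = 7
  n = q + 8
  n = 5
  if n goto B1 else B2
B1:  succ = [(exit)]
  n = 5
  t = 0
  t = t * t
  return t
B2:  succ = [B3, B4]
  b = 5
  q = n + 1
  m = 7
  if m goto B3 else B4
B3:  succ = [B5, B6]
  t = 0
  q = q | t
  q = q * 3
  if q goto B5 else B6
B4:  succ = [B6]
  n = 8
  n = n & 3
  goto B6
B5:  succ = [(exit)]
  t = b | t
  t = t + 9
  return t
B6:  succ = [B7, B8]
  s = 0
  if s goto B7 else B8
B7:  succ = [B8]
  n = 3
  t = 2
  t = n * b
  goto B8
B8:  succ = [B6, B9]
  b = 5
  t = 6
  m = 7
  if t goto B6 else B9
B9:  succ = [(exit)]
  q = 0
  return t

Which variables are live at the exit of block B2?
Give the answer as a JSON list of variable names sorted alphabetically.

Answer: ["b", "q"]

Analysis:
Per-block:
  B0 def {n,q} use ∅
  B1 def {n,t} use ∅
  B2 def {b,m,q} use {n}
  B3 def {q,t} use {q}
  B4 def {n} use ∅
  B5 def {t} use {b,t}
  B6 def {s} use ∅
  B7 def {n,t} use {b}
  B8 def {b,m,t} use ∅
  B9 def {q} use {t}

Live sets:
  live B0: ∅→{n}
  live B1: ∅→∅
  live B2: {n}→{b,q}
  live B3: {b,q}→{b,t}
  live B4: {b}→{b}
  live B5: {b,t}→∅
  live B6: {b}→{b}
  live B7: {b}→∅
  live B8: ∅→{b,t}
  live B9: {t}→∅

live-out(B2) = ["b", "q"]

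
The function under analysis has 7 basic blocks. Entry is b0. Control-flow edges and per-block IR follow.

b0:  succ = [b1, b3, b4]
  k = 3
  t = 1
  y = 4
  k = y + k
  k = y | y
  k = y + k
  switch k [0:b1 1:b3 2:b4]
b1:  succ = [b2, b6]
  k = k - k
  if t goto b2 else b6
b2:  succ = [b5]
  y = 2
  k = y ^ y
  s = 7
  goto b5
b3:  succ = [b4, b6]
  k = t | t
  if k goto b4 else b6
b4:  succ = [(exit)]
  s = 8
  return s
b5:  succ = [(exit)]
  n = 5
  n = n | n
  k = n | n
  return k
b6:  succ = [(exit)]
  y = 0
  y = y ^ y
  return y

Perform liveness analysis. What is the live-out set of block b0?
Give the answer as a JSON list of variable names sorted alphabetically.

Per-block:
  b0 def {k,t,y} use ∅
  b1 def {k} use {k,t}
  b2 def {k,s,y} use ∅
  b3 def {k} use {t}
  b4 def {s} use ∅
  b5 def {k,n} use ∅
  b6 def {y} use ∅

Live sets:
  b0: in=∅ out={k,t}
  b1: in={k,t} out=∅
  b2: in=∅ out=∅
  b3: in={t} out=∅
  b4: in=∅ out=∅
  b5: in=∅ out=∅
  b6: in=∅ out=∅

live-out(b0) = ["k", "t"]

Answer: ["k", "t"]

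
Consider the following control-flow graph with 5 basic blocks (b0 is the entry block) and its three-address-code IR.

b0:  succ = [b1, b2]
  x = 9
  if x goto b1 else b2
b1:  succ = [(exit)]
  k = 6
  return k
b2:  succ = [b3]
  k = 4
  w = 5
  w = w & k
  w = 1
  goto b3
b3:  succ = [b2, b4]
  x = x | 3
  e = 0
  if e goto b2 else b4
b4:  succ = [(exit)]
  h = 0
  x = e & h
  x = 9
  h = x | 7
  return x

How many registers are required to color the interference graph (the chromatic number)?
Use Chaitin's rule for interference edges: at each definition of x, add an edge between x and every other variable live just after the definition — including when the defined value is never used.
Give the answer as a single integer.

Answer: 3

Working:
Block summaries:
  b0 def {x} use ∅
  b1 def {k} use ∅
  b2 def {k,w} use ∅
  b3 def {e,x} use {x}
  b4 def {h,x} use {e}

Live sets:
  b0: in=∅ out={x}
  b1: in=∅ out=∅
  b2: in={x} out={x}
  b3: in={x} out={e,x}
  b4: in={e} out=∅

Interference:
  e — {h,x}
  h — {e,x}
  k — {w,x}
  w — {k,x}
  x — {e,h,k,w}

Chromatic number:
  lower bound: {e,h,x} mutually conflict ⇒ χ ≥ 3
  3-colouring: r0={x}  r1={e,k}  r2={h,w}
  χ = 3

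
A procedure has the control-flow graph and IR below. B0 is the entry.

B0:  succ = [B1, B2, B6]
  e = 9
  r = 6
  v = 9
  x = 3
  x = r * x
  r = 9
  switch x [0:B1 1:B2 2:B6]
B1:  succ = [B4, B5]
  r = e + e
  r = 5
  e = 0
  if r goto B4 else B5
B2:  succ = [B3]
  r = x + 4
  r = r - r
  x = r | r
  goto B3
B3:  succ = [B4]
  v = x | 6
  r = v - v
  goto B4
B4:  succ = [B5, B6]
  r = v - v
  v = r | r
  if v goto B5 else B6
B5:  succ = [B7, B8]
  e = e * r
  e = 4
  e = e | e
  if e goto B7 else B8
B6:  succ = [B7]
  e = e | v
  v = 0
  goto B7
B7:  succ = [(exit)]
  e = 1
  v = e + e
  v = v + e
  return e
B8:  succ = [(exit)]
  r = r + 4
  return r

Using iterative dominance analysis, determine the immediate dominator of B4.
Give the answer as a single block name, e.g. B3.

idom tree: B1←B0 B2←B0 B3←B2 B4←B0 B5←B0 B6←B0 B7←B0 B8←B5
Dom∩ at merges:
  B4: preds {B1,B3}: {B0,B1} ∩ {B0,B2,B3} = {B0}; idom=B0
  B5: preds {B1,B4}: {B0,B1} ∩ {B0,B4} = {B0}; idom=B0
  B6: preds {B0,B4}: {B0} ∩ {B0,B4} = {B0}; idom=B0
  B7: preds {B5,B6}: {B0,B5} ∩ {B0,B6} = {B0}; idom=B0

idom(B4) = B0

Answer: B0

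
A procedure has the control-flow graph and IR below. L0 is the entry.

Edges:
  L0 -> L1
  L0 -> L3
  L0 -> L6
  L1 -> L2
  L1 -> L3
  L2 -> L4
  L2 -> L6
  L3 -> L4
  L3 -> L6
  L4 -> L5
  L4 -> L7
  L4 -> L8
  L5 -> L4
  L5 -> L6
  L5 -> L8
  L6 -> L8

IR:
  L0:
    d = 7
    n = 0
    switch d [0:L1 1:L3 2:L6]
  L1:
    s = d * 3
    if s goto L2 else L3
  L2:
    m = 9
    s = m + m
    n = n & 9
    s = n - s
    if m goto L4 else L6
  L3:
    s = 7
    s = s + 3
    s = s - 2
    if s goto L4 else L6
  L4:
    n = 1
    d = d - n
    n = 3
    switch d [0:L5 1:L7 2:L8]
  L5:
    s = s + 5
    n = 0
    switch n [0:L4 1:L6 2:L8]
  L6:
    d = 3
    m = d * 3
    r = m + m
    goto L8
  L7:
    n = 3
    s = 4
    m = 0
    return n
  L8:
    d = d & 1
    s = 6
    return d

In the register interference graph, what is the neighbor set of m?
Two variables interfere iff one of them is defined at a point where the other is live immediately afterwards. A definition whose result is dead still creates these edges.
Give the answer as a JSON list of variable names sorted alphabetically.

Answer: ["d", "n", "s"]

Working:
Block summaries:
  L0: def={d,n} ue=∅
  L1: def={s} ue={d}
  L2: def={m,n,s} ue={n}
  L3: def={s} ue=∅
  L4: def={d,n} ue={d}
  L5: def={n,s} ue={s}
  L6: def={d,m,r} ue=∅
  L7: def={m,n,s} ue=∅
  L8: def={d,s} ue={d}

Backward fixpoint:
  L0 li=∅ lo={d,n}
  L1 li={d,n} lo={d,n}
  L2 li={d,n} lo={d,s}
  L3 li={d} lo={d,s}
  L4 li={d,s} lo={d,s}
  L5 li={d,s} lo={d,s}
  L6 li=∅ lo={d}
  L7 li=∅ lo=∅
  L8 li={d} lo=∅

Interference:
  d: {m,n,r,s}
  m: {d,n,s}
  n: {d,m,s}
  r: {d}
  s: {d,m,n}

N(m) = ["d", "n", "s"]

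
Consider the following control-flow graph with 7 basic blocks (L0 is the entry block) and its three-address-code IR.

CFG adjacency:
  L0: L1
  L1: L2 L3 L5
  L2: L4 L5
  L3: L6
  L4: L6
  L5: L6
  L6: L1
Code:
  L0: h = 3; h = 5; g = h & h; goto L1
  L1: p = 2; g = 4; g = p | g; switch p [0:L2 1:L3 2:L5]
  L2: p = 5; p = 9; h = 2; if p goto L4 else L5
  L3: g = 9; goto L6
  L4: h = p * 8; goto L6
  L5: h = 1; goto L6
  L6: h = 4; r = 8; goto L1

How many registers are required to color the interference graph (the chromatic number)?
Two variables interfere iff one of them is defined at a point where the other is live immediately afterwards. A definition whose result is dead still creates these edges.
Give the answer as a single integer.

Answer: 2

Working:
Block summaries:
  L0 def {g,h} use ∅
  L1 def {g,p} use ∅
  L2 def {h,p} use ∅
  L3 def {g} use ∅
  L4 def {h} use {p}
  L5 def {h} use ∅
  L6 def {h,r} use ∅

Live sets:
  live L0: ∅→∅
  live L1: ∅→∅
  live L2: ∅→{p}
  live L3: ∅→∅
  live L4: {p}→∅
  live L5: ∅→∅
  live L6: ∅→∅

Interfere edges:
  g↔{p}
  h↔{p}
  p↔{g,h}
  r↔∅

Registers:
  {g,p} pairwise interfere (2-clique) ⇒ χ ≥ 2
  2-colouring: r0={p,r}  r1={g,h}
  χ = 2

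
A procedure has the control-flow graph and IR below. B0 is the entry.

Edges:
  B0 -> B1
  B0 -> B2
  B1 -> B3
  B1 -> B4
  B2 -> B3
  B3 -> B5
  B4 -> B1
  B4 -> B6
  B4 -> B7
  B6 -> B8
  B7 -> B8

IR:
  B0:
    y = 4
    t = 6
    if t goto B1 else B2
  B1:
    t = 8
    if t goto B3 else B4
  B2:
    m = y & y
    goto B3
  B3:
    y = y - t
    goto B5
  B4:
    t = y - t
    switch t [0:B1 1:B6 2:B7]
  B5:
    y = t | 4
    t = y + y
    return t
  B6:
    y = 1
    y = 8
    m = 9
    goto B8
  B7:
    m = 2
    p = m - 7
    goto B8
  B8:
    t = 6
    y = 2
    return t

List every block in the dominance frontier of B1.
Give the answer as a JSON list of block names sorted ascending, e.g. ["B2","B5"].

idom tree: B1←B0 B2←B0 B3←B0 B4←B1 B5←B3 B6←B4 B7←B4 B8←B4
Dom∩ at merges:
  B1: preds {B0,B4}: {B0} ∩ {B0,B1,B4} = {B0}; idom=B0
  B3: preds {B1,B2}: {B0,B1} ∩ {B0,B2} = {B0}; idom=B0
  B8: preds {B6,B7}: {B0,B1,B4,B6} ∩ {B0,B1,B4,B7} = {B0,B1,B4}; idom=B4

DF derivation:
  join B1 pred B0: · stop@B0
  join B1 pred B4: B4→B1 stop@B0
  join B3 pred B1: B1 stop@B0
  join B3 pred B2: B2 stop@B0
  join B8 pred B6: B6 stop@B4
  join B8 pred B7: B7 stop@B4
  B0 → ∅
  B1 → {B1,B3}
  B2 → {B3}
  B3 → ∅
  B4 → {B1}
  B5 → ∅
  B6 → {B8}
  B7 → {B8}
  B8 → ∅

DF(B1) = ["B1", "B3"]

Answer: ["B1", "B3"]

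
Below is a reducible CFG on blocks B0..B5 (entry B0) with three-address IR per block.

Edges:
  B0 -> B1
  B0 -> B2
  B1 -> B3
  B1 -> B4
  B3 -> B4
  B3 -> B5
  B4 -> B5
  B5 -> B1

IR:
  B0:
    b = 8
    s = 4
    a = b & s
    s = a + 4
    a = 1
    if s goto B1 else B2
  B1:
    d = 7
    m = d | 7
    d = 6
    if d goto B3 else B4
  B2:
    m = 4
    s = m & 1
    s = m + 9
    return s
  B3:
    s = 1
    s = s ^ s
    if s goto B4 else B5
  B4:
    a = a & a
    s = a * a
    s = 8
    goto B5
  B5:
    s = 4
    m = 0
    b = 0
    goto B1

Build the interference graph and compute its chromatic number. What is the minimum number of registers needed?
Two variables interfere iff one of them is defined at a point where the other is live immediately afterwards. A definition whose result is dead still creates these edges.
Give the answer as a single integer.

Answer: 3

Derivation:
Per-block:
  B0 def {a,b,s} use ∅
  B1 def {d,m} use ∅
  B2 def {m,s} use ∅
  B3 def {s} use ∅
  B4 def {a,s} use {a}
  B5 def {b,m,s} use ∅

Live sets:
  B0 li=∅ lo={a}
  B1 li={a} lo={a}
  B2 li=∅ lo=∅
  B3 li={a} lo={a}
  B4 li={a} lo={a}
  B5 li={a} lo={a}

Interfere edges:
  a: {b,d,m,s}
  b: {a,s}
  d: {a}
  m: {a,s}
  s: {a,b,m}

Colouring:
  {a,b,s} pairwise interfere (3-clique) ⇒ χ ≥ 3
  assign a→c0 b→c2 d→c1 m→c2 s→c1 — no edge inside a register ⇒ χ ≤ 3
  χ = 3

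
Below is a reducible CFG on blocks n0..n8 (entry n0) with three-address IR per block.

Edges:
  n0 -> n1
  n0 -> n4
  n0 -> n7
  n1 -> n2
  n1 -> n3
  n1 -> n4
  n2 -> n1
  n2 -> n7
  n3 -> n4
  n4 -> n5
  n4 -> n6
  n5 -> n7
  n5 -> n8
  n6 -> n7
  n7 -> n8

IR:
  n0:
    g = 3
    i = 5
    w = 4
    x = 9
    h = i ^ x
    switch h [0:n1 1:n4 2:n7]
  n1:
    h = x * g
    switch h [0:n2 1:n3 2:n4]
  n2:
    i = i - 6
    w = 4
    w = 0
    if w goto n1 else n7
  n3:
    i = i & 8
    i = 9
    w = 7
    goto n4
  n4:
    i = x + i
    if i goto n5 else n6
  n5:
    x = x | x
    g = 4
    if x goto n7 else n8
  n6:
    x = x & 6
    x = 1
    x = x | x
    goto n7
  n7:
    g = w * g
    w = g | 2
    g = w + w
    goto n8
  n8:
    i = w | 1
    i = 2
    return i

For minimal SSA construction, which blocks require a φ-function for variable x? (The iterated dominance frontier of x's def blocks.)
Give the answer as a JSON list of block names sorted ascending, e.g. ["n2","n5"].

idom tree: n1←n0 n2←n1 n3←n1 n4←n0 n5←n4 n6←n4 n7←n0 n8←n0
Dom at joins:
  n1: preds {n0,n2}: {n0} ∩ {n0,n1,n2} = {n0}; idom=n0
  n4: preds {n0,n1,n3}: {n0} ∩ {n0,n1} ∩ {n0,n1,n3} = {n0}; idom=n0
  n7: preds {n0,n2,n5,n6}: {n0} ∩ {n0,n1,n2} ∩ {n0,n4,n5} ∩ {n0,n4,n6} = {n0}; idom=n0
  n8: preds {n5,n7}: {n0,n4,n5} ∩ {n0,n7} = {n0}; idom=n0

Frontier:
  join n1 pred n0: · stop@n0
  join n1 pred n2: n2→n1 stop@n0
  join n4 pred n0: · stop@n0
  join n4 pred n1: n1 stop@n0
  join n4 pred n3: n3→n1 stop@n0
  join n7 pred n0: · stop@n0
  join n7 pred n2: n2→n1 stop@n0
  join n7 pred n5: n5→n4 stop@n0
  join n7 pred n6: n6→n4 stop@n0
  join n8 pred n5: n5→n4 stop@n0
  join n8 pred n7: n7 stop@n0
  n0 → ∅
  n1 → {n1,n4,n7}
  n2 → {n1,n7}
  n3 → {n4}
  n4 → {n7,n8}
  n5 → {n7,n8}
  n6 → {n7}
  n7 → {n8}
  n8 → ∅

φ for x: defs {n0,n5,n6}
  DF⁺ = {n7,n8}

Answer: ["n7", "n8"]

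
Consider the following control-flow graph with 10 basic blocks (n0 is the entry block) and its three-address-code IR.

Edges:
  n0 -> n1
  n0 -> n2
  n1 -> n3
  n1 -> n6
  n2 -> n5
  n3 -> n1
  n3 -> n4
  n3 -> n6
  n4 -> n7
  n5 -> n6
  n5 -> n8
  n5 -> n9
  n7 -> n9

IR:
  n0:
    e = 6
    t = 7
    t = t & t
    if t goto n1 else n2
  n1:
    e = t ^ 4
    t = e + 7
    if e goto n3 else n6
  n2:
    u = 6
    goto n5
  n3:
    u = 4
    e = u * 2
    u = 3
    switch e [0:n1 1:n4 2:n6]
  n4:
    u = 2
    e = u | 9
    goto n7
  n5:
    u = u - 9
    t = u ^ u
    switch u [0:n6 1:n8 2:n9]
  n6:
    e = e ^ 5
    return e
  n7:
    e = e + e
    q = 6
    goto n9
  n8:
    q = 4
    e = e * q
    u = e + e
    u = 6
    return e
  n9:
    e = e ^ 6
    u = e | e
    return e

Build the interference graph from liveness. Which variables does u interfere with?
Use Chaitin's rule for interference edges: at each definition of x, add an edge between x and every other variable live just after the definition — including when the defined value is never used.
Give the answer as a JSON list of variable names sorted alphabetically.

Answer: ["e", "t"]

Derivation:
Block summaries:
  n0: {e,t} / ∅
  n1: {e,t} / {t}
  n2: {u} / ∅
  n3: {e,u} / ∅
  n4: {e,u} / ∅
  n5: {t,u} / {u}
  n6: {e} / {e}
  n7: {e,q} / {e}
  n8: {e,q,u} / {e}
  n9: {e,u} / {e}

Liveness:
  n0 li=∅ lo={e,t}
  n1 li={t} lo={e,t}
  n2 li={e} lo={e,u}
  n3 li={t} lo={e,t}
  n4 li=∅ lo={e}
  n5 li={e,u} lo={e}
  n6 li={e} lo=∅
  n7 li={e} lo={e}
  n8 li={e} lo=∅
  n9 li={e} lo=∅

Conflict graph:
  e: {q,t,u}
  q: {e}
  t: {e,u}
  u: {e,t}

N(u) = ["e", "t"]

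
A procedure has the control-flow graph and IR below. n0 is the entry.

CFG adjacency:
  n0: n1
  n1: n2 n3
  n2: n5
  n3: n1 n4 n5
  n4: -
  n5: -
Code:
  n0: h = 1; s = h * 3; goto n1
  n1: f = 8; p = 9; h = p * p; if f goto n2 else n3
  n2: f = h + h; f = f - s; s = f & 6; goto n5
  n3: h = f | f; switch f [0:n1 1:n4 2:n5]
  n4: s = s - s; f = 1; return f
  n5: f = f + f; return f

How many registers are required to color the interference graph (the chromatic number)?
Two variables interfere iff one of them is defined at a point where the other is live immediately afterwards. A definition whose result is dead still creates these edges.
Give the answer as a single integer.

Block summaries:
  n0: def={h,s} ue=∅
  n1: def={f,h,p} ue=∅
  n2: def={f,s} ue={h,s}
  n3: def={h} ue={f}
  n4: def={f,s} ue={s}
  n5: def={f} ue={f}

Liveness:
  live n0: ∅→{s}
  live n1: {s}→{f,h,s}
  live n2: {h,s}→{f}
  live n3: {f,s}→{f,s}
  live n4: {s}→∅
  live n5: {f}→∅

Interfere edges:
  f: {h,p,s}
  h: {f,s}
  p: {f,s}
  s: {f,h,p}

Registers:
  clique {f,h,s} ⇒ need ≥ 3
  3-colouring: r0={f}  r1={s}  r2={h,p}
  χ = 3

Answer: 3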